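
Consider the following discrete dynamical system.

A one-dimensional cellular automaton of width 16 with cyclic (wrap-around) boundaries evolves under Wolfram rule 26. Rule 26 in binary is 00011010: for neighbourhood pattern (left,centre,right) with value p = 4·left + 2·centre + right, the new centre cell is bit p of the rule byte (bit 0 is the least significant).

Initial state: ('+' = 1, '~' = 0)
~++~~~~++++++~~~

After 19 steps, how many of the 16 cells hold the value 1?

6

[0] ~++~~~~++++++~~~
[1] ++~+~~++~~~~~+~~
[2] +~~~+++~+~~~+~++
[3] ~+~++~~~~+~+~~+~
[4] +~~+~+~~+~~~++~+
[5] ~++~~~++~+~++~~+
[6] ~+~+~++~~~~+~++~
[7] +~~~~+~+~~+~~+~+
[8] ~+~~+~~~++~++~~+
[9] ~~++~+~++~~+~++~
[10] ~++~~~~+~++~~+~+
[11] ~+~+~~+~~+~++~~~
[12] +~~~++~++~~+~+~~
[13] ~+~++~~+~++~~~++
[14] ~~~+~++~~+~+~++~
[15] ~~+~~+~++~~~~+~+
[16] ++~++~~+~+~~+~~~
[17] +~~+~++~~~++~+~+
[18] ~++~~+~+~++~~~~+
[19] ~+~++~~~~+~+~~+~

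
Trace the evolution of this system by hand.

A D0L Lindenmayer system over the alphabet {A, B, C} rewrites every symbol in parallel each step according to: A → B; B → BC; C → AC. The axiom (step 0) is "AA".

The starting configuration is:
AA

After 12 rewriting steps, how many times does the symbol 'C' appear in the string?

0) AA
1) BB
2) BCBC
3) BCACBCAC
4) BCACBACBCACBAC
5) BCACBACBCBACBCACBACBCBAC
6) BCACBACBCBACBCACBCBACBCACBACBCBACBCACBCBAC
7) BCACBACBCBACBCACBCBACBCACBACBCACBCBACBCACBACBCBACBCACBCBACBCACBACBCACBCBAC
8) BCACBACBCBACBCACBCBACBCACBACBCACBCBACBCACBACBCBACBCACBACBC…BCBACBCACBCBACBCACBACBCACBCBACBCACBACBCBACBCACBACBCACBCBAC  (len 130)
9) BCACBACBCBACBCACBCBACBCACBACBCACBCBACBCACBACBCBACBCACBACBC…BCACBCBACBCACBACBCBACBCACBCBACBCACBACBCBACBCACBACBCACBCBAC  (len 228)
10) BCACBACBCBACBCACBCBACBCACBACBCACBCBACBCACBACBCBACBCACBACBC…BCACBCBACBCACBACBCBACBCACBCBACBCACBACBCBACBCACBACBCACBCBAC  (len 400)
11) BCACBACBCBACBCACBCBACBCACBACBCACBCBACBCACBACBCBACBCACBACBC…BCACBCBACBCACBACBCBACBCACBCBACBCACBACBCBACBCACBACBCACBCBAC  (len 702)
12) BCACBACBCBACBCACBCBACBCACBACBCACBCBACBCACBACBCBACBCACBACBC…BCACBCBACBCACBACBCBACBCACBCBACBCACBACBCBACBCACBACBCACBCBAC  (len 1232)

530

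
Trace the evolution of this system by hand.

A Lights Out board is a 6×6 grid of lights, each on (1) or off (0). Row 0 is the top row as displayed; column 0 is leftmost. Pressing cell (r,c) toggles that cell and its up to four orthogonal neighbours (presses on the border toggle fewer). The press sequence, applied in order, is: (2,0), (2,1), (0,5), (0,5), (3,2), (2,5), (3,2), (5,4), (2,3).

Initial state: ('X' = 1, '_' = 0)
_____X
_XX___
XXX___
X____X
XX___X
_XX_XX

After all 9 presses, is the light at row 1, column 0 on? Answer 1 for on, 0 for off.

k=0  _____X
_XX___
XXX___
X____X
XX___X
_XX_XX
k=1  _____X
XXX___
__X___
_____X
XX___X
_XX_XX
k=2  _____X
X_X___
XX____
_X___X
XX___X
_XX_XX
k=3  ____X_
X_X__X
XX____
_X___X
XX___X
_XX_XX
k=4  _____X
X_X___
XX____
_X___X
XX___X
_XX_XX
k=5  _____X
X_X___
XXX___
__XX_X
XXX__X
_XX_XX
k=6  _____X
X_X__X
XXX_XX
__XX__
XXX__X
_XX_XX
k=7  _____X
X_X__X
XX__XX
_X____
XX___X
_XX_XX
k=8  _____X
X_X__X
XX__XX
_X____
XX__XX
_XXX__
k=9  _____X
X_XX_X
XXXX_X
_X_X__
XX__XX
_XXX__

1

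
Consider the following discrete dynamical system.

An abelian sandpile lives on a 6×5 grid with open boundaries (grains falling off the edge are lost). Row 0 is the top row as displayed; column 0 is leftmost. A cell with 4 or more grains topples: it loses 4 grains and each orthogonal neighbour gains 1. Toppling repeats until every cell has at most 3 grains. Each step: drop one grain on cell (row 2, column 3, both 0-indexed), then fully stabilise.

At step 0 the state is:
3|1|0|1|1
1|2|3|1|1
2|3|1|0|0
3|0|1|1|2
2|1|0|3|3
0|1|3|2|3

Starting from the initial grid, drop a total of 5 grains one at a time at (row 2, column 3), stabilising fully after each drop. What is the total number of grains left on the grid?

k=0  3|1|0|1|1
1|2|3|1|1
2|3|1|0|0
3|0|1|1|2
2|1|0|3|3
0|1|3|2|3
k=1  3|1|0|1|1
1|2|3|1|1
2|3|1|1|0
3|0|1|1|2
2|1|0|3|3
0|1|3|2|3
k=2  3|1|0|1|1
1|2|3|1|1
2|3|1|2|0
3|0|1|1|2
2|1|0|3|3
0|1|3|2|3
k=3  3|1|0|1|1
1|2|3|1|1
2|3|1|3|0
3|0|1|1|2
2|1|0|3|3
0|1|3|2|3
k=4  3|1|0|1|1
1|2|3|2|1
2|3|2|0|1
3|0|1|2|2
2|1|0|3|3
0|1|3|2|3
k=5  3|1|0|1|1
1|2|3|2|1
2|3|2|1|1
3|0|1|2|2
2|1|0|3|3
0|1|3|2|3

50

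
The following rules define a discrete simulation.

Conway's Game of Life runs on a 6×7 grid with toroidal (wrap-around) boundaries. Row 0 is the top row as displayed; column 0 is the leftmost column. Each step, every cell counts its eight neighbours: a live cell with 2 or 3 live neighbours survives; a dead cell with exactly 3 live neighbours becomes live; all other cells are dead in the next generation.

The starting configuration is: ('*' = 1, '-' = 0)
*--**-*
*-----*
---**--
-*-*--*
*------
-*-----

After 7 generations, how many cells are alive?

16

[0] *--**-*
*-----*
---**--
-*-*--*
*------
-*-----
[1] -*---**
*-----*
--*****
*-***--
***----
-*----*
[2] -*---*-
-***---
--*----
*------
------*
-----**
[3] **--***
-*-*---
--**---
-------
*----**
*----**
[4] -**-*--
-*-*-**
--**---
------*
*----*-
-------
[5] ******-
**---*-
*-*****
------*
------*
-*-----
[6] ---***-
-------
--***--
---**--
*------
-*-****
[7] --**--*
--*--*-
--*-*--
--*-*--
*-*---*
*-**--*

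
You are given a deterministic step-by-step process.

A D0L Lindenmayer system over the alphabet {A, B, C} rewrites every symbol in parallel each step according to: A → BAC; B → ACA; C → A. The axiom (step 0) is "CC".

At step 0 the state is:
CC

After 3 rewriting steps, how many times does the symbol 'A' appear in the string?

8

step 0: CC
step 1: AA
step 2: BACBAC
step 3: ACABACAACABACA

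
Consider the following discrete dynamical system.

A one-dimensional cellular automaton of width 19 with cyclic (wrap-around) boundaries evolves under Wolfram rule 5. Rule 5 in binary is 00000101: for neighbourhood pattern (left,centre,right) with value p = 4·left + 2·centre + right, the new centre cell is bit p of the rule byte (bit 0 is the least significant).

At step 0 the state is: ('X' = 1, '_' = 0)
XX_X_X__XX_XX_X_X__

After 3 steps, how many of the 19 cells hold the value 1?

4

[0] XX_X_X__XX_XX_X_X__
[1] ___X_X________X_X__
[2] XX_X_X_XXXXXX_X_X_X
[3] ___X_X________X_X__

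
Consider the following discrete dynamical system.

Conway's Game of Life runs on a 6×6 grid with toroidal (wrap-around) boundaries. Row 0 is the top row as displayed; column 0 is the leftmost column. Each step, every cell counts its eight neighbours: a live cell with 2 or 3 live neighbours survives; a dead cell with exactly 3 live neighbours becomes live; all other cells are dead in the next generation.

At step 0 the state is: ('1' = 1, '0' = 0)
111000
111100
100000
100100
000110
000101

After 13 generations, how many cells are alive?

step 0: 111000
111100
100000
100100
000110
000101
step 1: 000011
000101
100101
000111
001101
110101
step 2: 001100
000100
101100
000000
010000
010100
step 3: 000110
010010
001100
011000
001000
010100
step 4: 000110
000010
000100
010000
000100
000110
step 5: 000001
000010
000000
001000
001110
001000
step 6: 000000
000000
000000
001000
011000
001010
step 7: 000000
000000
000000
011000
011000
011100
step 8: 001000
000000
000000
011000
100000
010100
step 9: 001000
000000
000000
010000
100000
011000
step 10: 011000
000000
000000
000000
101000
011000
step 11: 011000
000000
000000
000000
001000
100100
step 12: 011000
000000
000000
000000
000000
000100
step 13: 001000
000000
000000
000000
000000
001000

2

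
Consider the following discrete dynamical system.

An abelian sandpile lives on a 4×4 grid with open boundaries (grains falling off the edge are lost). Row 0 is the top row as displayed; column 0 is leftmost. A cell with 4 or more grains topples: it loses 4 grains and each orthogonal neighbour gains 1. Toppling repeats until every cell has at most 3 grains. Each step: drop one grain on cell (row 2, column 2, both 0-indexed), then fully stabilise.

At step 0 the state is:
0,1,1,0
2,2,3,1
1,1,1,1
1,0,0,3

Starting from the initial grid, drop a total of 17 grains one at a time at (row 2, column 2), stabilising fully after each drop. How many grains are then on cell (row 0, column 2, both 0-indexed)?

3

gen 0: 0,1,1,0
2,2,3,1
1,1,1,1
1,0,0,3
gen 1: 0,1,1,0
2,2,3,1
1,1,2,1
1,0,0,3
gen 2: 0,1,1,0
2,2,3,1
1,1,3,1
1,0,0,3
gen 3: 0,1,2,0
2,3,0,2
1,2,1,2
1,0,1,3
gen 4: 0,1,2,0
2,3,0,2
1,2,2,2
1,0,1,3
gen 5: 0,1,2,0
2,3,0,2
1,2,3,2
1,0,1,3
gen 6: 0,1,2,0
2,3,1,2
1,3,0,3
1,0,2,3
gen 7: 0,1,2,0
2,3,1,2
1,3,1,3
1,0,2,3
gen 8: 0,1,2,0
2,3,1,2
1,3,2,3
1,0,2,3
gen 9: 0,1,2,0
2,3,1,2
1,3,3,3
1,0,2,3
gen 10: 0,2,2,0
3,0,3,3
2,1,3,1
1,2,0,1
gen 11: 0,2,3,1
3,1,1,0
2,2,1,3
1,2,1,1
gen 12: 0,2,3,1
3,1,1,0
2,2,2,3
1,2,1,1
gen 13: 0,2,3,1
3,1,1,0
2,2,3,3
1,2,1,1
gen 14: 0,2,3,1
3,1,2,1
2,3,1,0
1,2,2,2
gen 15: 0,2,3,1
3,1,2,1
2,3,2,0
1,2,2,2
gen 16: 0,2,3,1
3,1,2,1
2,3,3,0
1,2,2,2
gen 17: 0,2,3,1
3,2,3,1
3,0,1,1
1,3,3,2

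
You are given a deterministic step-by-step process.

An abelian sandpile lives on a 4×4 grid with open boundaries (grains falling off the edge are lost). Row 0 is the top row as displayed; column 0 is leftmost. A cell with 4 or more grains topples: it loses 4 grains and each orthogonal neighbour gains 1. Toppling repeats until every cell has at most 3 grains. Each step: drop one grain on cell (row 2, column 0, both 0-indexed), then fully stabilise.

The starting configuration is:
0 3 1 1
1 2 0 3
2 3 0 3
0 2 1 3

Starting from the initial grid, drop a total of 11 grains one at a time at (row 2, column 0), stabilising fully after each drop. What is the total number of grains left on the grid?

t=0: 0 3 1 1
1 2 0 3
2 3 0 3
0 2 1 3
t=1: 0 3 1 1
1 2 0 3
3 3 0 3
0 2 1 3
t=2: 0 3 1 1
2 3 0 3
1 0 1 3
1 3 1 3
t=3: 0 3 1 1
2 3 0 3
2 0 1 3
1 3 1 3
t=4: 0 3 1 1
2 3 0 3
3 0 1 3
1 3 1 3
t=5: 0 3 1 1
3 3 0 3
0 1 1 3
2 3 1 3
t=6: 0 3 1 1
3 3 0 3
1 1 1 3
2 3 1 3
t=7: 0 3 1 1
3 3 0 3
2 1 1 3
2 3 1 3
t=8: 0 3 1 1
3 3 0 3
3 1 1 3
2 3 1 3
t=9: 2 0 2 1
1 1 1 3
1 3 1 3
3 3 1 3
t=10: 2 0 2 1
1 1 1 3
2 3 1 3
3 3 1 3
t=11: 2 0 2 1
1 1 1 3
3 3 1 3
3 3 1 3

31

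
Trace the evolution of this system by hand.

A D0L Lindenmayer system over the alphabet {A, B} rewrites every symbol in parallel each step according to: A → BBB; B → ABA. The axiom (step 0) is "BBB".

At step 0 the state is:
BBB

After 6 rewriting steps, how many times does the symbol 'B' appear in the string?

1389

gen 0: BBB
gen 1: ABAABAABA
gen 2: BBBABABBBBBBABABBBBBBABABBB
gen 3: ABAABAABABBBABABBBABAABAABAABAABAABABBBABABBBABAABAABAABAABAABABBBABABBBABAABAABA
gen 4: BBBABABBBBBBABABBBBBBABABBBABAABAABABBBABABBBABAABAABABBBA…ABBBABAABAABABBBABABBBABAABAABABBBABABBBBBBABABBBBBBABABBB  (len 243)
gen 5: ABAABAABABBBABABBBABAABAABAABAABAABABBBABABBBABAABAABAABAA…AABAABAABAABABBBABABBBABAABAABAABAABAABABBBABABBBABAABAABA  (len 729)
gen 6: BBBABABBBBBBABABBBBBBABABBBABAABAABABBBABABBBABAABAABABBBA…ABBBABAABAABABBBABABBBABAABAABABBBABABBBBBBABABBBBBBABABBB  (len 2187)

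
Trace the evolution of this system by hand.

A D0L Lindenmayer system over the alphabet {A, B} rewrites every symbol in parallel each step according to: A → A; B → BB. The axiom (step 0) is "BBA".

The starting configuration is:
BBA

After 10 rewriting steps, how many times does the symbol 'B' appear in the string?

2048

0) BBA
1) BBBBA
2) BBBBBBBBA
3) BBBBBBBBBBBBBBBBA
4) BBBBBBBBBBBBBBBBBBBBBBBBBBBBBBBBA
5) BBBBBBBBBBBBBBBBBBBBBBBBBBBBBBBBBBBBBBBBBBBBBBBBBBBBBBBBBBBBBBBBA
6) BBBBBBBBBBBBBBBBBBBBBBBBBBBBBBBBBBBBBBBBBBBBBBBBBBBBBBBBBB…BBBBBBBBBBBBBBBBBBBBBBBBBBBBBBBBBBBBBBBBBBBBBBBBBBBBBBBBBA  (len 129)
7) BBBBBBBBBBBBBBBBBBBBBBBBBBBBBBBBBBBBBBBBBBBBBBBBBBBBBBBBBB…BBBBBBBBBBBBBBBBBBBBBBBBBBBBBBBBBBBBBBBBBBBBBBBBBBBBBBBBBA  (len 257)
8) BBBBBBBBBBBBBBBBBBBBBBBBBBBBBBBBBBBBBBBBBBBBBBBBBBBBBBBBBB…BBBBBBBBBBBBBBBBBBBBBBBBBBBBBBBBBBBBBBBBBBBBBBBBBBBBBBBBBA  (len 513)
9) BBBBBBBBBBBBBBBBBBBBBBBBBBBBBBBBBBBBBBBBBBBBBBBBBBBBBBBBBB…BBBBBBBBBBBBBBBBBBBBBBBBBBBBBBBBBBBBBBBBBBBBBBBBBBBBBBBBBA  (len 1025)
10) BBBBBBBBBBBBBBBBBBBBBBBBBBBBBBBBBBBBBBBBBBBBBBBBBBBBBBBBBB…BBBBBBBBBBBBBBBBBBBBBBBBBBBBBBBBBBBBBBBBBBBBBBBBBBBBBBBBBA  (len 2049)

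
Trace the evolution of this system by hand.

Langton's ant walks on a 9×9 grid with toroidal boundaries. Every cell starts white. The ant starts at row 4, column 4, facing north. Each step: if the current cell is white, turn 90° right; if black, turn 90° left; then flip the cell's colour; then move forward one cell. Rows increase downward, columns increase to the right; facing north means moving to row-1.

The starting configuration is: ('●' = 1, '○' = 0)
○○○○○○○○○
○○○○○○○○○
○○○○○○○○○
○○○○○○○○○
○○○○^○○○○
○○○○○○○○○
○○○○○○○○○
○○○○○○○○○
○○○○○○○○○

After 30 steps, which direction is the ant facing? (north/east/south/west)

0) ○○○○○○○○○
○○○○○○○○○
○○○○○○○○○
○○○○○○○○○
○○○○^○○○○
○○○○○○○○○
○○○○○○○○○
○○○○○○○○○
○○○○○○○○○
1) ○○○○○○○○○
○○○○○○○○○
○○○○○○○○○
○○○○○○○○○
○○○○●>○○○
○○○○○○○○○
○○○○○○○○○
○○○○○○○○○
○○○○○○○○○
2) ○○○○○○○○○
○○○○○○○○○
○○○○○○○○○
○○○○○○○○○
○○○○●●○○○
○○○○○v○○○
○○○○○○○○○
○○○○○○○○○
○○○○○○○○○
3) ○○○○○○○○○
○○○○○○○○○
○○○○○○○○○
○○○○○○○○○
○○○○●●○○○
○○○○<●○○○
○○○○○○○○○
○○○○○○○○○
○○○○○○○○○
4) ○○○○○○○○○
○○○○○○○○○
○○○○○○○○○
○○○○○○○○○
○○○○^●○○○
○○○○●●○○○
○○○○○○○○○
○○○○○○○○○
○○○○○○○○○
5) ○○○○○○○○○
○○○○○○○○○
○○○○○○○○○
○○○○○○○○○
○○○<○●○○○
○○○○●●○○○
○○○○○○○○○
○○○○○○○○○
○○○○○○○○○
6) ○○○○○○○○○
○○○○○○○○○
○○○○○○○○○
○○○^○○○○○
○○○●○●○○○
○○○○●●○○○
○○○○○○○○○
○○○○○○○○○
○○○○○○○○○
7) ○○○○○○○○○
○○○○○○○○○
○○○○○○○○○
○○○●>○○○○
○○○●○●○○○
○○○○●●○○○
○○○○○○○○○
○○○○○○○○○
○○○○○○○○○
8) ○○○○○○○○○
○○○○○○○○○
○○○○○○○○○
○○○●●○○○○
○○○●v●○○○
○○○○●●○○○
○○○○○○○○○
○○○○○○○○○
○○○○○○○○○
9) ○○○○○○○○○
○○○○○○○○○
○○○○○○○○○
○○○●●○○○○
○○○<●●○○○
○○○○●●○○○
○○○○○○○○○
○○○○○○○○○
○○○○○○○○○
10) ○○○○○○○○○
○○○○○○○○○
○○○○○○○○○
○○○●●○○○○
○○○○●●○○○
○○○v●●○○○
○○○○○○○○○
○○○○○○○○○
○○○○○○○○○
11) ○○○○○○○○○
○○○○○○○○○
○○○○○○○○○
○○○●●○○○○
○○○○●●○○○
○○<●●●○○○
○○○○○○○○○
○○○○○○○○○
○○○○○○○○○
12) ○○○○○○○○○
○○○○○○○○○
○○○○○○○○○
○○○●●○○○○
○○^○●●○○○
○○●●●●○○○
○○○○○○○○○
○○○○○○○○○
○○○○○○○○○
13) ○○○○○○○○○
○○○○○○○○○
○○○○○○○○○
○○○●●○○○○
○○●>●●○○○
○○●●●●○○○
○○○○○○○○○
○○○○○○○○○
○○○○○○○○○
14) ○○○○○○○○○
○○○○○○○○○
○○○○○○○○○
○○○●●○○○○
○○●●●●○○○
○○●v●●○○○
○○○○○○○○○
○○○○○○○○○
○○○○○○○○○
15) ○○○○○○○○○
○○○○○○○○○
○○○○○○○○○
○○○●●○○○○
○○●●●●○○○
○○●○>●○○○
○○○○○○○○○
○○○○○○○○○
○○○○○○○○○
16) ○○○○○○○○○
○○○○○○○○○
○○○○○○○○○
○○○●●○○○○
○○●●^●○○○
○○●○○●○○○
○○○○○○○○○
○○○○○○○○○
○○○○○○○○○
17) ○○○○○○○○○
○○○○○○○○○
○○○○○○○○○
○○○●●○○○○
○○●<○●○○○
○○●○○●○○○
○○○○○○○○○
○○○○○○○○○
○○○○○○○○○
18) ○○○○○○○○○
○○○○○○○○○
○○○○○○○○○
○○○●●○○○○
○○●○○●○○○
○○●v○●○○○
○○○○○○○○○
○○○○○○○○○
○○○○○○○○○
19) ○○○○○○○○○
○○○○○○○○○
○○○○○○○○○
○○○●●○○○○
○○●○○●○○○
○○<●○●○○○
○○○○○○○○○
○○○○○○○○○
○○○○○○○○○
20) ○○○○○○○○○
○○○○○○○○○
○○○○○○○○○
○○○●●○○○○
○○●○○●○○○
○○○●○●○○○
○○v○○○○○○
○○○○○○○○○
○○○○○○○○○
21) ○○○○○○○○○
○○○○○○○○○
○○○○○○○○○
○○○●●○○○○
○○●○○●○○○
○○○●○●○○○
○<●○○○○○○
○○○○○○○○○
○○○○○○○○○
22) ○○○○○○○○○
○○○○○○○○○
○○○○○○○○○
○○○●●○○○○
○○●○○●○○○
○^○●○●○○○
○●●○○○○○○
○○○○○○○○○
○○○○○○○○○
23) ○○○○○○○○○
○○○○○○○○○
○○○○○○○○○
○○○●●○○○○
○○●○○●○○○
○●>●○●○○○
○●●○○○○○○
○○○○○○○○○
○○○○○○○○○
24) ○○○○○○○○○
○○○○○○○○○
○○○○○○○○○
○○○●●○○○○
○○●○○●○○○
○●●●○●○○○
○●v○○○○○○
○○○○○○○○○
○○○○○○○○○
25) ○○○○○○○○○
○○○○○○○○○
○○○○○○○○○
○○○●●○○○○
○○●○○●○○○
○●●●○●○○○
○●○>○○○○○
○○○○○○○○○
○○○○○○○○○
26) ○○○○○○○○○
○○○○○○○○○
○○○○○○○○○
○○○●●○○○○
○○●○○●○○○
○●●●○●○○○
○●○●○○○○○
○○○v○○○○○
○○○○○○○○○
27) ○○○○○○○○○
○○○○○○○○○
○○○○○○○○○
○○○●●○○○○
○○●○○●○○○
○●●●○●○○○
○●○●○○○○○
○○<●○○○○○
○○○○○○○○○
28) ○○○○○○○○○
○○○○○○○○○
○○○○○○○○○
○○○●●○○○○
○○●○○●○○○
○●●●○●○○○
○●^●○○○○○
○○●●○○○○○
○○○○○○○○○
29) ○○○○○○○○○
○○○○○○○○○
○○○○○○○○○
○○○●●○○○○
○○●○○●○○○
○●●●○●○○○
○●●>○○○○○
○○●●○○○○○
○○○○○○○○○
30) ○○○○○○○○○
○○○○○○○○○
○○○○○○○○○
○○○●●○○○○
○○●○○●○○○
○●●^○●○○○
○●●○○○○○○
○○●●○○○○○
○○○○○○○○○

north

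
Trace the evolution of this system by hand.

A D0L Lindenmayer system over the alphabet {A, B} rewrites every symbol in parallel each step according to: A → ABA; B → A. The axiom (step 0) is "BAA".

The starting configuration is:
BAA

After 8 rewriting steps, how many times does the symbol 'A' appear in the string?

2378

[0] BAA
[1] AABAABA
[2] ABAABAAABAABAAABA
[3] ABAAABAABAAABAABAABAAABAABAAABAABAABAAABA
[4] ABAAABAABAABAAABAABAAABAABAABAAABAABAAABAABAAABAABAABAAABAABAAABAABAABAAABAABAAABAABAAABAABAABAAABA
[5] ABAAABAABAABAAABAABAAABAABAAABAABAABAAABAABAAABAABAABAAABA…ABAAABAABAABAAABAABAAABAABAABAAABAABAAABAABAAABAABAABAAABA  (len 239)
[6] ABAAABAABAABAAABAABAAABAABAAABAABAABAAABAABAAABAABAABAAABA…ABAAABAABAABAAABAABAAABAABAABAAABAABAAABAABAAABAABAABAAABA  (len 577)
[7] ABAAABAABAABAAABAABAAABAABAAABAABAABAAABAABAAABAABAABAAABA…ABAAABAABAABAAABAABAAABAABAABAAABAABAAABAABAAABAABAABAAABA  (len 1393)
[8] ABAAABAABAABAAABAABAAABAABAAABAABAABAAABAABAAABAABAABAAABA…ABAAABAABAABAAABAABAAABAABAABAAABAABAAABAABAAABAABAABAAABA  (len 3363)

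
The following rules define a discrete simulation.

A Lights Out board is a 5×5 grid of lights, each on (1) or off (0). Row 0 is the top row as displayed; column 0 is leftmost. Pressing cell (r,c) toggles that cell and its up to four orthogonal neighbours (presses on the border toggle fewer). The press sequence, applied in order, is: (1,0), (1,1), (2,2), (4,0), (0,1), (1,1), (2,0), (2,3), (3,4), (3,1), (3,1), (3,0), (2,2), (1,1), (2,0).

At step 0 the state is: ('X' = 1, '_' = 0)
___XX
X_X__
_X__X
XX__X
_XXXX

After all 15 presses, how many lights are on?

12

0) ___XX
X_X__
_X__X
XX__X
_XXXX
1) X__XX
_XX__
XX__X
XX__X
_XXXX
2) XX_XX
X____
X___X
XX__X
_XXXX
3) XX_XX
X_X__
XXXXX
XXX_X
_XXXX
4) XX_XX
X_X__
XXXXX
_XX_X
X_XXX
5) __XXX
XXX__
XXXXX
_XX_X
X_XXX
6) _XXXX
_____
X_XXX
_XX_X
X_XXX
7) _XXXX
X____
_XXXX
XXX_X
X_XXX
8) _XXXX
X__X_
_X___
XXXXX
X_XXX
9) _XXXX
X__X_
_X__X
XXX__
X_XX_
10) _XXXX
X__X_
____X
_____
XXXX_
11) _XXXX
X__X_
_X__X
XXX__
X_XX_
12) _XXXX
X__X_
XX__X
__X__
__XX_
13) _XXXX
X_XX_
X_XXX
_____
__XX_
14) __XXX
_X_X_
XXXXX
_____
__XX_
15) __XXX
XX_X_
__XXX
X____
__XX_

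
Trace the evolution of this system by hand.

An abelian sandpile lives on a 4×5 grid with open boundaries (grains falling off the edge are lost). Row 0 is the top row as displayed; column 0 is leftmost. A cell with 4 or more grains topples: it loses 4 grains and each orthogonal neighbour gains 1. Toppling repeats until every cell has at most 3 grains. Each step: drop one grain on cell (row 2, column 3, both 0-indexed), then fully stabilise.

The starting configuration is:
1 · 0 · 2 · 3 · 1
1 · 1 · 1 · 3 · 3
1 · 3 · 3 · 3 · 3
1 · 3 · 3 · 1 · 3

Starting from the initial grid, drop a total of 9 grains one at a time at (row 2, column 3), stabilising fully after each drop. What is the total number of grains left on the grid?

39

gen 0: 1 · 0 · 2 · 3 · 1
1 · 1 · 1 · 3 · 3
1 · 3 · 3 · 3 · 3
1 · 3 · 3 · 1 · 3
gen 1: 1 · 0 · 3 · 0 · 3
1 · 2 · 3 · 3 · 1
2 · 1 · 3 · 0 · 3
2 · 1 · 2 · 1 · 1
gen 2: 1 · 0 · 3 · 0 · 3
1 · 2 · 3 · 3 · 1
2 · 1 · 3 · 1 · 3
2 · 1 · 2 · 1 · 1
gen 3: 1 · 0 · 3 · 0 · 3
1 · 2 · 3 · 3 · 1
2 · 1 · 3 · 2 · 3
2 · 1 · 2 · 1 · 1
gen 4: 1 · 0 · 3 · 0 · 3
1 · 2 · 3 · 3 · 1
2 · 1 · 3 · 3 · 3
2 · 1 · 2 · 1 · 1
gen 5: 1 · 1 · 0 · 2 · 3
1 · 3 · 2 · 1 · 3
2 · 2 · 1 · 3 · 0
2 · 1 · 3 · 2 · 2
gen 6: 1 · 1 · 0 · 2 · 3
1 · 3 · 2 · 2 · 3
2 · 2 · 2 · 0 · 1
2 · 1 · 3 · 3 · 2
gen 7: 1 · 1 · 0 · 2 · 3
1 · 3 · 2 · 2 · 3
2 · 2 · 2 · 1 · 1
2 · 1 · 3 · 3 · 2
gen 8: 1 · 1 · 0 · 2 · 3
1 · 3 · 2 · 2 · 3
2 · 2 · 2 · 2 · 1
2 · 1 · 3 · 3 · 2
gen 9: 1 · 1 · 0 · 2 · 3
1 · 3 · 2 · 2 · 3
2 · 2 · 2 · 3 · 1
2 · 1 · 3 · 3 · 2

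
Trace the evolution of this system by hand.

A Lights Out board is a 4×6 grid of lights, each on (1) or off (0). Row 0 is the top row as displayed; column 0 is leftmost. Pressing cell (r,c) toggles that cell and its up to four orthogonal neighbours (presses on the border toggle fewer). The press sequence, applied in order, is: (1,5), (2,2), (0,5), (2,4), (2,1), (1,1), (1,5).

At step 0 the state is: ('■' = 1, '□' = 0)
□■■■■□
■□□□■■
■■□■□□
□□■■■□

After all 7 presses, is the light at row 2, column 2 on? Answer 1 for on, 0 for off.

0

0) □■■■■□
■□□□■■
■■□■□□
□□■■■□
1) □■■■■■
■□□□□□
■■□■□■
□□■■■□
2) □■■■■■
■□■□□□
■□■□□■
□□□■■□
3) □■■■□□
■□■□□■
■□■□□■
□□□■■□
4) □■■■□□
■□■□■■
■□■■■□
□□□■□□
5) □■■■□□
■■■□■■
□■□■■□
□■□■□□
6) □□■■□□
□□□□■■
□□□■■□
□■□■□□
7) □□■■□■
□□□□□□
□□□■■■
□■□■□□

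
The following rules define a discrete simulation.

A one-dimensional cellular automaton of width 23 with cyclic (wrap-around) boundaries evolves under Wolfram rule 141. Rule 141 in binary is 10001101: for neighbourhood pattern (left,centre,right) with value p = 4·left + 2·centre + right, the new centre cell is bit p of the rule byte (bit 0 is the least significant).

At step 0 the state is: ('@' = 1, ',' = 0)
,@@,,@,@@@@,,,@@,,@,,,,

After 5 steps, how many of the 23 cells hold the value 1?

11

step 0: ,@@,,@,@@@@,,,@@,,@,,,,
step 1: ,@,,,@,@@@,,@,@,,,@,@@@
step 2: ,@,@,@,@@,,,@,@,@,@,@@,
step 3: ,@,@,@,@,,@,@,@,@,@,@,,
step 4: ,@,@,@,@,,@,@,@,@,@,@,@
step 5: ,@,@,@,@,,@,@,@,@,@,@,@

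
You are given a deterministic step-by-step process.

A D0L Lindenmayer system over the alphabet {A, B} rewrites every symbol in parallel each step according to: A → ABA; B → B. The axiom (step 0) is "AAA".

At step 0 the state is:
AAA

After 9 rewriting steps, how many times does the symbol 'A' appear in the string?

k=0  AAA
k=1  ABAABAABA
k=2  ABABABAABABABAABABABA
k=3  ABABABABABABABAABABABABABABABAABABABABABABABA
k=4  ABABABABABABABABABABABABABABABAABABABABABABABABABABABABABABABAABABABABABABABABABABABABABABABA
k=5  ABABABABABABABABABABABABABABABABABABABABABABABABABABABABAB…BABABABABABABABABABABABABABABABABABABABABABABABABABABABABA  (len 189)
k=6  ABABABABABABABABABABABABABABABABABABABABABABABABABABABABAB…BABABABABABABABABABABABABABABABABABABABABABABABABABABABABA  (len 381)
k=7  ABABABABABABABABABABABABABABABABABABABABABABABABABABABABAB…BABABABABABABABABABABABABABABABABABABABABABABABABABABABABA  (len 765)
k=8  ABABABABABABABABABABABABABABABABABABABABABABABABABABABABAB…BABABABABABABABABABABABABABABABABABABABABABABABABABABABABA  (len 1533)
k=9  ABABABABABABABABABABABABABABABABABABABABABABABABABABABABAB…BABABABABABABABABABABABABABABABABABABABABABABABABABABABABA  (len 3069)

1536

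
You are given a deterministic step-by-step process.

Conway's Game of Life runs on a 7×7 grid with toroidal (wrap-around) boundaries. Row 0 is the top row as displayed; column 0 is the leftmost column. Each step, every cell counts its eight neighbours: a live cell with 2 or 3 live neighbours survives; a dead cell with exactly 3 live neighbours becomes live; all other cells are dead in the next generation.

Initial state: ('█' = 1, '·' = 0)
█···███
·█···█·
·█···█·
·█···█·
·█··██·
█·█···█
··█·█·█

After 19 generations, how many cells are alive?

gen 0: █···███
·█···█·
·█···█·
·█···█·
·█··██·
█·█···█
··█·█·█
gen 1: ██·██··
·█·····
███·███
███··██
·██·██·
█·█·█·█
····█··
gen 2: █████··
·······
···██··
·······
····█··
█·█·█·█
··█·█·█
gen 3: ███·██·
·█·····
·······
···██··
···█·█·
██··█·█
····█·█
gen 4: ███████
███····
·······
···██··
█·██·██
█··██·█
··█·█··
gen 5: ····███
····██·
·███···
··█████
███····
█······
·······
gen 6: ····█·█
··█···█
·█····█
····███
█·█·██·
█······
·····██
gen 7: █·····█
······█
······█
·█·██··
██·██··
██··█··
█····██
gen 8: ·······
·····██
█····█·
·█·███·
·····█·
··███··
·····█·
gen 9: ·····██
·····██
█······
·····█·
·····█·
···███·
···██··
gen 10: ······█
█····█·
·····█·
······█
·····██
···█·█·
···█··█
gen 11: █····██
·····█·
·····█·
······█
····███
·····█·
····███
gen 12: █······
····██·
·····██
····█·█
····█·█
·······
█···█··
gen 13: ····███
····██·
······█
█···█·█
·······
·····█·
·······
gen 14: ····█·█
····█··
█···█·█
█····██
·····██
·······
····█·█
gen 15: ···██··
█··██·█
█···█··
····█··
█····█·
······█
·······
gen 16: ···███·
█·····█
█···█·█
····███
·····██
······█
·······
gen 17: ····███
█··█···
····█··
····█··
█···█··
·····██
····██·
gen 18: ···█··█
···█··█
···██··
···███·
····█·█
······█
·······
gen 19: ·······
··██·█·
··█····
·······
···██·█
·····█·
·······

8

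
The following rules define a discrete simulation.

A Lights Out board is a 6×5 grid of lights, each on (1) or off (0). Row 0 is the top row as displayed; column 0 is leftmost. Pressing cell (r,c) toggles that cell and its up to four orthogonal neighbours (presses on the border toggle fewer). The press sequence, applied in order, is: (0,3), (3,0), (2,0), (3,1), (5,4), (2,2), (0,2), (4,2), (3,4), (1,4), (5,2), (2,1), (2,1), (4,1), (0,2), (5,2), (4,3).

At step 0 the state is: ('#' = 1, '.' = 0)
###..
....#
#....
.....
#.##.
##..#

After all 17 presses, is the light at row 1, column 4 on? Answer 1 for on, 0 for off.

0

k=0  ###..
....#
#....
.....
#.##.
##..#
k=1  ##.##
...##
#....
.....
#.##.
##..#
k=2  ##.##
...##
.....
##...
..##.
##..#
k=3  ##.##
#..##
##...
.#...
..##.
##..#
k=4  ##.##
#..##
#....
#.#..
.###.
##..#
k=5  ##.##
#..##
#....
#.#..
.####
##.#.
k=6  ##.##
#.###
####.
#....
.####
##.#.
k=7  #.#.#
#..##
####.
#....
.####
##.#.
k=8  #.#.#
#..##
####.
#.#..
....#
####.
k=9  #.#.#
#..##
#####
#.###
.....
####.
k=10  #.#..
#....
####.
#.###
.....
####.
k=11  #.#..
#....
####.
#.###
..#..
#....
k=12  #.#..
##...
...#.
#####
..#..
#....
k=13  #.#..
#....
####.
#.###
..#..
#....
k=14  #.#..
#....
####.
#####
##...
##...
k=15  ##.#.
#.#..
####.
#####
##...
##...
k=16  ##.#.
#.#..
####.
#####
###..
#.##.
k=17  ##.#.
#.#..
####.
###.#
##.##
#.#..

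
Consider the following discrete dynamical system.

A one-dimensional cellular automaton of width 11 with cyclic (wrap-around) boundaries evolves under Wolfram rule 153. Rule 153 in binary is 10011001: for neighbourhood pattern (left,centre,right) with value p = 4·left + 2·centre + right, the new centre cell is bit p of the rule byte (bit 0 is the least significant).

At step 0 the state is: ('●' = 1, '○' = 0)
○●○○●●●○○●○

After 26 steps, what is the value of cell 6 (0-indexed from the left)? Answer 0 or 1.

0) ○●○○●●●○○●○
1) ○○●○●●○●○○●
2) ●○○○●○○○●○○
3) ○●●○○●●○○●○
4) ○●○●○●○●○○●
5) ○○○○○○○○●○○
6) ●●●●●●●○○●●
7) ●●●●●●○●○●●
8) ●●●●●○○○○●●
9) ●●●●○●●●○●●
10) ●●●○○●●○○●●
11) ●●○●○●○●○●●
12) ●○○○○○○○○●●
13) ○●●●●●●●○●●
14) ○●●●●●●○○●○
15) ○●●●●●○●○○●
16) ○●●●●○○○●○○
17) ○●●●○●●○○●●
18) ○●●○○●○●○●○
19) ○●○●○○○○○○●
20) ○○○○●●●●●○○
21) ●●●○●●●●○●●
22) ●●○○●●●○○●●
23) ●○●○●●○●○●●
24) ○○○○●○○○○●●
25) ●●●○○●●●○●○
26) ●●○●○●●○○○○

1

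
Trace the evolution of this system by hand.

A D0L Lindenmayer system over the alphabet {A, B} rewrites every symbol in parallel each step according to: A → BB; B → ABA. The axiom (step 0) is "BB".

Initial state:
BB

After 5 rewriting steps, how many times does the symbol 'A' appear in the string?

0) BB
1) ABAABA
2) BBABABBBBABABB
3) ABAABABBABABBABAABAABAABABBABABBABAABA
4) BBABABBBBABABBABAABABBABABBABAABABBABABBBBABABBBBABABBBBABABBABAABABBABABBABAABABBABABBBBABABB
5) ABAABABBABABBABAABAABAABABBABABBABAABABBABABBBBABABBABAABA…ABAABABBABABBBBABABBABAABABBABABBABAABAABAABABBABABBABAABA  (len 246)

116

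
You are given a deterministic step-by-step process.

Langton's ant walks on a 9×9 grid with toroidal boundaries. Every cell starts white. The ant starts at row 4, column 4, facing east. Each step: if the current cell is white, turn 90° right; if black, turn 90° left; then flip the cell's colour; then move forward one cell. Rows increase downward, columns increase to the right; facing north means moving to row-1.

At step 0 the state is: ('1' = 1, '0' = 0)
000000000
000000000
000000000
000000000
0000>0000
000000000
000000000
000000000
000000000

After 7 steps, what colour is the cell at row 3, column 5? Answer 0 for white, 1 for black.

1

gen 0: 000000000
000000000
000000000
000000000
0000>0000
000000000
000000000
000000000
000000000
gen 1: 000000000
000000000
000000000
000000000
000010000
0000v0000
000000000
000000000
000000000
gen 2: 000000000
000000000
000000000
000000000
000010000
000<10000
000000000
000000000
000000000
gen 3: 000000000
000000000
000000000
000000000
000^10000
000110000
000000000
000000000
000000000
gen 4: 000000000
000000000
000000000
000000000
0001>0000
000110000
000000000
000000000
000000000
gen 5: 000000000
000000000
000000000
0000^0000
000100000
000110000
000000000
000000000
000000000
gen 6: 000000000
000000000
000000000
00001>000
000100000
000110000
000000000
000000000
000000000
gen 7: 000000000
000000000
000000000
000011000
00010v000
000110000
000000000
000000000
000000000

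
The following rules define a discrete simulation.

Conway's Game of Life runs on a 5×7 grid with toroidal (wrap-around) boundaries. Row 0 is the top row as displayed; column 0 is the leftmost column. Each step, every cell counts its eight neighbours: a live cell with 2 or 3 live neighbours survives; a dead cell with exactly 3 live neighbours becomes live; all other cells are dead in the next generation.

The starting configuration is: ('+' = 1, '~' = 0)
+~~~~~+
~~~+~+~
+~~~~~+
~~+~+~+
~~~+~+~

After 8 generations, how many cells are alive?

2

0) +~~~~~+
~~~+~+~
+~~~~~+
~~+~+~+
~~~+~+~
1) ~~~~~++
~~~~~+~
+~~++~+
+~~++~+
+~~+++~
2) ~~~~~~~
+~~~~~~
+~~+~~~
~++~~~~
+~~+~~~
3) ~~~~~~~
~~~~~~~
+~+~~~~
++++~~~
~++~~~~
4) ~~~~~~~
~~~~~~~
+~++~~~
+~~+~~~
+~~+~~~
5) ~~~~~~~
~~~~~~~
~+++~~~
+~~++~+
~~~~~~~
6) ~~~~~~~
~~+~~~~
+++++~~
++~++~~
~~~~~~~
7) ~~~~~~~
~~+~~~~
+~~~+~~
+~~~+~~
~~~~~~~
8) ~~~~~~~
~~~~~~~
~+~+~~~
~~~~~~~
~~~~~~~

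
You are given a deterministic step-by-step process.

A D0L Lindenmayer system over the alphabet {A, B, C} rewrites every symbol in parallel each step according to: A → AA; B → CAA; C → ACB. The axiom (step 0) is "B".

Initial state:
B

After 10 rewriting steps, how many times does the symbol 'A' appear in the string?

step 0: B
step 1: CAA
step 2: ACBAAAA
step 3: AAACBCAAAAAAAAAA
step 4: AAAAAAACBCAAACBAAAAAAAAAAAAAAAAAAAA
step 5: AAAAAAAAAAAAAAACBCAAACBAAAAAAACBCAAAAAAAAAAAAAAAAAAAAAAAAAAAAAAAAAAAAAAAAAA
step 6: AAAAAAAAAAAAAAAAAAAAAAAAAAAAAAACBCAAACBAAAAAAACBCAAAAAAAAA…AAAAAAAAAAAAAAAAAAAAAAAAAAAAAAAAAAAAAAAAAAAAAAAAAAAAAAAAAA  (len 158)
step 7: AAAAAAAAAAAAAAAAAAAAAAAAAAAAAAAAAAAAAAAAAAAAAAAAAAAAAAAAAA…AAAAAAAAAAAAAAAAAAAAAAAAAAAAAAAAAAAAAAAAAAAAAAAAAAAAAAAAAA  (len 329)
step 8: AAAAAAAAAAAAAAAAAAAAAAAAAAAAAAAAAAAAAAAAAAAAAAAAAAAAAAAAAA…AAAAAAAAAAAAAAAAAAAAAAAAAAAAAAAAAAAAAAAAAAAAAAAAAAAAAAAAAA  (len 679)
step 9: AAAAAAAAAAAAAAAAAAAAAAAAAAAAAAAAAAAAAAAAAAAAAAAAAAAAAAAAAA…AAAAAAAAAAAAAAAAAAAAAAAAAAAAAAAAAAAAAAAAAAAAAAAAAAAAAAAAAA  (len 1392)
step 10: AAAAAAAAAAAAAAAAAAAAAAAAAAAAAAAAAAAAAAAAAAAAAAAAAAAAAAAAAA…AAAAAAAAAAAAAAAAAAAAAAAAAAAAAAAAAAAAAAAAAAAAAAAAAAAAAAAAAA  (len 2839)

2750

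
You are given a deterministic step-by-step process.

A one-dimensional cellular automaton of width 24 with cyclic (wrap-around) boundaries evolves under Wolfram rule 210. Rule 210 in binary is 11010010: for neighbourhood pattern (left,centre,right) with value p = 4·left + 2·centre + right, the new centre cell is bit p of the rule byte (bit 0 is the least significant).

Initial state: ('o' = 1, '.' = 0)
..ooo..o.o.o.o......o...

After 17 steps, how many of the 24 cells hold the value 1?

8

0) ..ooo..o.o.o.o......o...
1) .o.oooo.......o....o.o..
2) o...oooo.....o.o..o...o.
3) .o.o.oooo...o...oo.o.o..
4) o.....oooo.o.o.o.o....o.
5) .o...o.ooo........o..o..
6) o.o.o...ooo......o.oo.o.
7) .....o.o.ooo....o...o...
8) ....o.....ooo..o.o.o.o..
9) ...o.o...o.oooo.......o.
10) ..o...o.o...oooo.....o.o
11) oo.o.o...o.o.oooo...o...
12) .o....o.o.....oooo.o.o.o
13) ..o..o...o...o.ooo......
14) .o.oo.o.o.o.o...ooo.....
15) o...o........o.o.ooo....
16) .o.o.o......o.....ooo..o
17) ......o....o.o...o.oooo.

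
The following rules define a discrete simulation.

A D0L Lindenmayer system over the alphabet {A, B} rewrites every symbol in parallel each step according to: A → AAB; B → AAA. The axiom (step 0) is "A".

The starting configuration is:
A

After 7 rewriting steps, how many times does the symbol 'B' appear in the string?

547

step 0: A
step 1: AAB
step 2: AABAABAAA
step 3: AABAABAAAAABAABAAAAABAABAAB
step 4: AABAABAAAAABAABAAAAABAABAABAABAABAAAAABAABAAAAABAABAABAABAABAAAAABAABAAAAABAABAAA
step 5: AABAABAAAAABAABAAAAABAABAABAABAABAAAAABAABAAAAABAABAABAABA…BAABAABAABAAAAABAABAAAAABAABAABAABAABAAAAABAABAAAAABAABAAB  (len 243)
step 6: AABAABAAAAABAABAAAAABAABAABAABAABAAAAABAABAAAAABAABAABAABA…BAABAABAABAAAAABAABAAAAABAABAABAABAABAAAAABAABAAAAABAABAAA  (len 729)
step 7: AABAABAAAAABAABAAAAABAABAABAABAABAAAAABAABAAAAABAABAABAABA…BAABAABAABAAAAABAABAAAAABAABAABAABAABAAAAABAABAAAAABAABAAB  (len 2187)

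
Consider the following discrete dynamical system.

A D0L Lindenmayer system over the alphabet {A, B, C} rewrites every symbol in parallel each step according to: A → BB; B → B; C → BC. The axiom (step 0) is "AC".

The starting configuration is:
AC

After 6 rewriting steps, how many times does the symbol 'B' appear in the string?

8

0) AC
1) BBBC
2) BBBBC
3) BBBBBC
4) BBBBBBC
5) BBBBBBBC
6) BBBBBBBBC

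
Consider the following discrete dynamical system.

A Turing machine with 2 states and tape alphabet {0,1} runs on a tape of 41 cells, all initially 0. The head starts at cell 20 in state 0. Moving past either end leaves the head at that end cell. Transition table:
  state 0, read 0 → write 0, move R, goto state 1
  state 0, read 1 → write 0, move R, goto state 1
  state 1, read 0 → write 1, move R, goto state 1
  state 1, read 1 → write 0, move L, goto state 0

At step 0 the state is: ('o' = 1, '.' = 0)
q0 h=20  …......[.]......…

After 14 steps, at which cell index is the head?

k=0  q0 h=20  …......[.]......…
k=1  q1 h=21  …......[.]......…
k=2  q1 h=22  ….....o[.]......…
k=3  q1 h=23  …....oo[.]......…
k=4  q1 h=24  …...ooo[.]......…
k=5  q1 h=25  …..oooo[.]......…
k=6  q1 h=26  ….ooooo[.]......…
k=7  q1 h=27  …oooooo[.]......…
k=8  q1 h=28  …oooooo[.]......…
k=9  q1 h=29  …oooooo[.]......…
k=10  q1 h=30  …oooooo[.]......…
k=11  q1 h=31  …oooooo[.]......…
k=12  q1 h=32  …oooooo[.]......…
k=13  q1 h=33  …oooooo[.]......…
k=14  q1 h=34  …oooooo[.]......|

34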